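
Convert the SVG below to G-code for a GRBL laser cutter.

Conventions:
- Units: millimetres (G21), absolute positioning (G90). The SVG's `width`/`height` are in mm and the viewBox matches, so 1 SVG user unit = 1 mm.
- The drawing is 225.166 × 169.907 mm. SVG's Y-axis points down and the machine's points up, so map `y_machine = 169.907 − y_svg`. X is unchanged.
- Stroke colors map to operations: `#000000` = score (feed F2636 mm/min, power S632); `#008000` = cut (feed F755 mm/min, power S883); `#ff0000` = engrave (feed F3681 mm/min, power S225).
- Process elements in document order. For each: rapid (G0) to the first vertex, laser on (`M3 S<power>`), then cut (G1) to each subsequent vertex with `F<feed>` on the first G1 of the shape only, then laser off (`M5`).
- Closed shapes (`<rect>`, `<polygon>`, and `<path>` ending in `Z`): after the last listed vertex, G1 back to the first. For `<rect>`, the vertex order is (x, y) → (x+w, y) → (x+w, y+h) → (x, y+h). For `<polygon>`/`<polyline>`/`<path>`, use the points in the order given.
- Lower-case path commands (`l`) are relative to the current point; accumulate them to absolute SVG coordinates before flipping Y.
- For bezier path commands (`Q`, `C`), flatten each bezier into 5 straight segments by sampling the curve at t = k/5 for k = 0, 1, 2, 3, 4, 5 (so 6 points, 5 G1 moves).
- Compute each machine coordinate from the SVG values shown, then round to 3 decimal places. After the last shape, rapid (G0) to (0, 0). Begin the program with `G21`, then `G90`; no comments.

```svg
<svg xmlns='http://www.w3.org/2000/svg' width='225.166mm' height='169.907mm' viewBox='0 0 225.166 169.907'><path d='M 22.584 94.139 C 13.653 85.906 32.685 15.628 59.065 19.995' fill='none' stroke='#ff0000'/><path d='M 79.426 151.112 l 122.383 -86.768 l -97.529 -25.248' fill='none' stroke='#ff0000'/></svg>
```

1 u = 1 mm; y_m = 169.907 − y.

[1] `<path>` cubic bezier, #ff0000→engrave S225 F3681: (22.584,75.768) → (20.416,87.060) → (23.970,106.681) → (32.255,128.071) → (44.284,144.668) → (59.065,149.912)

[2] `<path>` open polyline, #ff0000→engrave S225 F3681: (79.426,18.795) → (201.809,105.563) → (104.280,130.811)

G21
G90
G0 X22.584 Y75.768
M3 S225
G1 X20.416 Y87.060 F3681
G1 X23.970 Y106.681
G1 X32.255 Y128.071
G1 X44.284 Y144.668
G1 X59.065 Y149.912
M5
G0 X79.426 Y18.795
M3 S225
G1 X201.809 Y105.563 F3681
G1 X104.280 Y130.811
M5
G0 X0.000 Y0.000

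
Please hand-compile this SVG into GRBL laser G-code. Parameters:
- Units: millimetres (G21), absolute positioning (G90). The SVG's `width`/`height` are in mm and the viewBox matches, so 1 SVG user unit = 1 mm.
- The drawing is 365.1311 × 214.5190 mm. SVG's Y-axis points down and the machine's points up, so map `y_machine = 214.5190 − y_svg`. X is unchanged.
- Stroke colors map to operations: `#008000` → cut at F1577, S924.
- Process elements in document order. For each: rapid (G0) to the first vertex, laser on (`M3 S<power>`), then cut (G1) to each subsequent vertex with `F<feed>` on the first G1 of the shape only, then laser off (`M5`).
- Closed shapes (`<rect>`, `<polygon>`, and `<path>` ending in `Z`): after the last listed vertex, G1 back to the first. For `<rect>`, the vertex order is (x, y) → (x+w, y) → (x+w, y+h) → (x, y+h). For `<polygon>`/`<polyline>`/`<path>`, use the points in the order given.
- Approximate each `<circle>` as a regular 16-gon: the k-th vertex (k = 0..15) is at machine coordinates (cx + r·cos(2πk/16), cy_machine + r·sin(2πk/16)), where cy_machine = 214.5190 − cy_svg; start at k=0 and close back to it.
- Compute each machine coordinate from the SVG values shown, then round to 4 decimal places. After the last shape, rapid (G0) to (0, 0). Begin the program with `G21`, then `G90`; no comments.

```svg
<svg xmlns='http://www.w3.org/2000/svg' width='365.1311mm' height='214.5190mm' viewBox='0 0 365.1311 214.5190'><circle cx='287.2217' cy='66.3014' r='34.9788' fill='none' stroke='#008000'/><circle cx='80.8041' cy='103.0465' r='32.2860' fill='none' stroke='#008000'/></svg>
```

Since the viewBox matches the mm dimensions, user units are millimetres directly. The only transform is the Y-flip y_m = 214.5190 − y_svg.

Shape 1 is a circle drawn with `<circle>`. Its stroke #008000 means cut at S924, F1577. After flipping Y the toolpath is (322.2005,148.2176) → (319.5379,161.6034) → (311.9554,172.9513) → (300.6075,180.5338) → (287.2217,183.1964) → (273.8359,180.5338) → (262.4880,172.9513) → (254.9055,161.6034) → (252.2429,148.2176) → (254.9055,134.8318) → (262.4880,123.4839) → (273.8359,115.9014) → (287.2217,113.2388) → (300.6075,115.9014) → (311.9554,123.4839) → (319.5379,134.8318) → (322.2005,148.2176), returning to the start.

Shape 2 is a circle drawn with `<circle>`. Its stroke #008000 means cut at S924, F1577. After flipping Y the toolpath is (113.0901,111.4725) → (110.6325,123.8278) → (103.6337,134.3021) → (93.1594,141.3009) → (80.8041,143.7585) → (68.4488,141.3009) → (57.9745,134.3021) → (50.9757,123.8278) → (48.5181,111.4725) → (50.9757,99.1172) → (57.9745,88.6429) → (68.4488,81.6441) → (80.8041,79.1865) → (93.1594,81.6441) → (103.6337,88.6429) → (110.6325,99.1172) → (113.0901,111.4725), returning to the start.

G21
G90
G0 X322.2005 Y148.2176
M3 S924
G1 X319.5379 Y161.6034 F1577
G1 X311.9554 Y172.9513
G1 X300.6075 Y180.5338
G1 X287.2217 Y183.1964
G1 X273.8359 Y180.5338
G1 X262.4880 Y172.9513
G1 X254.9055 Y161.6034
G1 X252.2429 Y148.2176
G1 X254.9055 Y134.8318
G1 X262.4880 Y123.4839
G1 X273.8359 Y115.9014
G1 X287.2217 Y113.2388
G1 X300.6075 Y115.9014
G1 X311.9554 Y123.4839
G1 X319.5379 Y134.8318
G1 X322.2005 Y148.2176
M5
G0 X113.0901 Y111.4725
M3 S924
G1 X110.6325 Y123.8278 F1577
G1 X103.6337 Y134.3021
G1 X93.1594 Y141.3009
G1 X80.8041 Y143.7585
G1 X68.4488 Y141.3009
G1 X57.9745 Y134.3021
G1 X50.9757 Y123.8278
G1 X48.5181 Y111.4725
G1 X50.9757 Y99.1172
G1 X57.9745 Y88.6429
G1 X68.4488 Y81.6441
G1 X80.8041 Y79.1865
G1 X93.1594 Y81.6441
G1 X103.6337 Y88.6429
G1 X110.6325 Y99.1172
G1 X113.0901 Y111.4725
M5
G0 X0.0000 Y0.0000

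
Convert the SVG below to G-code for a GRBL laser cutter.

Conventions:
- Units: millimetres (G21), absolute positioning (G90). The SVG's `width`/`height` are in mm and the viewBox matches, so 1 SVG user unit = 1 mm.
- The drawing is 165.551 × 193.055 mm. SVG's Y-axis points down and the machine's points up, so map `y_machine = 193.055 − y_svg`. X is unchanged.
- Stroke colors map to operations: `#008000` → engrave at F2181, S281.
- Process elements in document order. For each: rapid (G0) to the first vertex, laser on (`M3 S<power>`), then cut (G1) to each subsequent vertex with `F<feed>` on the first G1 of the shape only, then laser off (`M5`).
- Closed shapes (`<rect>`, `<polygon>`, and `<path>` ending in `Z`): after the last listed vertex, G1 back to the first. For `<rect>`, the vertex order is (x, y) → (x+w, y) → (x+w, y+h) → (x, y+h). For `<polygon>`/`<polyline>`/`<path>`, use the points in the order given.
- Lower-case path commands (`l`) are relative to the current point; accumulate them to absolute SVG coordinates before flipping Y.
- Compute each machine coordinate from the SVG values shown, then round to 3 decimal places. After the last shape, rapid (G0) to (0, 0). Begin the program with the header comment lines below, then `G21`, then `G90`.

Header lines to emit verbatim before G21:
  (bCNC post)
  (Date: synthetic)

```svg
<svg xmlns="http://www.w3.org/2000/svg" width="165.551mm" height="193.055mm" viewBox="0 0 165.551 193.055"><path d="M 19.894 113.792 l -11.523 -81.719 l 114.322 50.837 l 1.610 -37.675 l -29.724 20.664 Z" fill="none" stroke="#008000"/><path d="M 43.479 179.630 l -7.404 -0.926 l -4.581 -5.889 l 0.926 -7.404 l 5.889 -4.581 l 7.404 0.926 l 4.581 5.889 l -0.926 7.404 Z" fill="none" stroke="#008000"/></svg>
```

1 u = 1 mm; y_m = 193.055 − y.

[1] `<path>` closed polygon, #008000→engrave S281 F2181: (19.894,79.263) → (8.371,160.982) → (122.693,110.145) → (124.303,147.820) → (94.579,127.156) → (19.894,79.263) (closed)

[2] `<path>` regular polygon, #008000→engrave S281 F2181: (43.479,13.425) → (36.075,14.351) → (31.494,20.240) → (32.420,27.644) → (38.309,32.225) → (45.713,31.299) → (50.294,25.410) → (49.368,18.006) → (43.479,13.425) (closed)

(bCNC post)
(Date: synthetic)
G21
G90
G0 X19.894 Y79.263
M3 S281
G1 X8.371 Y160.982 F2181
G1 X122.693 Y110.145
G1 X124.303 Y147.820
G1 X94.579 Y127.156
G1 X19.894 Y79.263
M5
G0 X43.479 Y13.425
M3 S281
G1 X36.075 Y14.351 F2181
G1 X31.494 Y20.240
G1 X32.420 Y27.644
G1 X38.309 Y32.225
G1 X45.713 Y31.299
G1 X50.294 Y25.410
G1 X49.368 Y18.006
G1 X43.479 Y13.425
M5
G0 X0.000 Y0.000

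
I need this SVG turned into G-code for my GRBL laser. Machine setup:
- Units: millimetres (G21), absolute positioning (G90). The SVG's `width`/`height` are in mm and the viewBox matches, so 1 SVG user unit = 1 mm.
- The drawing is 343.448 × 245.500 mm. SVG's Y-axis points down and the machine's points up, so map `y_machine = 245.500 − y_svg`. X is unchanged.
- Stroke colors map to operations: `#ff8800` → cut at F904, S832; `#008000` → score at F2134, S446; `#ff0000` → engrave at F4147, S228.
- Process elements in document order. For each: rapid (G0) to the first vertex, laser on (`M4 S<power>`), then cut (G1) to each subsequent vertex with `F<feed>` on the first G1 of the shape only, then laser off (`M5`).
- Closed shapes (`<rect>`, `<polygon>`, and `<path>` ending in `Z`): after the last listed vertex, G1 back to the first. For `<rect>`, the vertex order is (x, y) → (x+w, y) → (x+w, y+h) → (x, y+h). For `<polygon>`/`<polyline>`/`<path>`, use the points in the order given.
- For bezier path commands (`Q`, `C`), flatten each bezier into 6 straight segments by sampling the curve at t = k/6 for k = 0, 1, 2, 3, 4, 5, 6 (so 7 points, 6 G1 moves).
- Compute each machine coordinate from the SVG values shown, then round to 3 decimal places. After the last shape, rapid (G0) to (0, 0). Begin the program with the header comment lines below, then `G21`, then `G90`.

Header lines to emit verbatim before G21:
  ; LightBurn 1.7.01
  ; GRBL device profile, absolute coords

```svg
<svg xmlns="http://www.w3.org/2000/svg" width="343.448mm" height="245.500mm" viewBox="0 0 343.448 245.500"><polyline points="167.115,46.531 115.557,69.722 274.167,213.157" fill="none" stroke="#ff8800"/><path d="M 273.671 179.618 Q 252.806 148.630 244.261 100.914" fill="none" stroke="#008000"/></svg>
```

; LightBurn 1.7.01
; GRBL device profile, absolute coords
G21
G90
G0 X167.115 Y198.969
M4 S832
G1 X115.557 Y175.778 F904
G1 X274.167 Y32.343
M5
G0 X273.671 Y65.882
M4 S446
G1 X267.058 Y76.676 F2134
G1 X261.130 Y88.399
G1 X255.886 Y101.052
G1 X251.327 Y114.634
G1 X247.452 Y129.145
G1 X244.261 Y144.586
M5
G0 X0.000 Y0.000

1 u = 1 mm; y_m = 245.500 − y.

[1] `<polyline>` open polyline, #ff8800→cut S832 F904: (167.115,198.969) → (115.557,175.778) → (274.167,32.343)

[2] `<path>` quadratic bezier, #008000→score S446 F2134: (273.671,65.882) → (267.058,76.676) → (261.130,88.399) → (255.886,101.052) → (251.327,114.634) → (247.452,129.145) → (244.261,144.586)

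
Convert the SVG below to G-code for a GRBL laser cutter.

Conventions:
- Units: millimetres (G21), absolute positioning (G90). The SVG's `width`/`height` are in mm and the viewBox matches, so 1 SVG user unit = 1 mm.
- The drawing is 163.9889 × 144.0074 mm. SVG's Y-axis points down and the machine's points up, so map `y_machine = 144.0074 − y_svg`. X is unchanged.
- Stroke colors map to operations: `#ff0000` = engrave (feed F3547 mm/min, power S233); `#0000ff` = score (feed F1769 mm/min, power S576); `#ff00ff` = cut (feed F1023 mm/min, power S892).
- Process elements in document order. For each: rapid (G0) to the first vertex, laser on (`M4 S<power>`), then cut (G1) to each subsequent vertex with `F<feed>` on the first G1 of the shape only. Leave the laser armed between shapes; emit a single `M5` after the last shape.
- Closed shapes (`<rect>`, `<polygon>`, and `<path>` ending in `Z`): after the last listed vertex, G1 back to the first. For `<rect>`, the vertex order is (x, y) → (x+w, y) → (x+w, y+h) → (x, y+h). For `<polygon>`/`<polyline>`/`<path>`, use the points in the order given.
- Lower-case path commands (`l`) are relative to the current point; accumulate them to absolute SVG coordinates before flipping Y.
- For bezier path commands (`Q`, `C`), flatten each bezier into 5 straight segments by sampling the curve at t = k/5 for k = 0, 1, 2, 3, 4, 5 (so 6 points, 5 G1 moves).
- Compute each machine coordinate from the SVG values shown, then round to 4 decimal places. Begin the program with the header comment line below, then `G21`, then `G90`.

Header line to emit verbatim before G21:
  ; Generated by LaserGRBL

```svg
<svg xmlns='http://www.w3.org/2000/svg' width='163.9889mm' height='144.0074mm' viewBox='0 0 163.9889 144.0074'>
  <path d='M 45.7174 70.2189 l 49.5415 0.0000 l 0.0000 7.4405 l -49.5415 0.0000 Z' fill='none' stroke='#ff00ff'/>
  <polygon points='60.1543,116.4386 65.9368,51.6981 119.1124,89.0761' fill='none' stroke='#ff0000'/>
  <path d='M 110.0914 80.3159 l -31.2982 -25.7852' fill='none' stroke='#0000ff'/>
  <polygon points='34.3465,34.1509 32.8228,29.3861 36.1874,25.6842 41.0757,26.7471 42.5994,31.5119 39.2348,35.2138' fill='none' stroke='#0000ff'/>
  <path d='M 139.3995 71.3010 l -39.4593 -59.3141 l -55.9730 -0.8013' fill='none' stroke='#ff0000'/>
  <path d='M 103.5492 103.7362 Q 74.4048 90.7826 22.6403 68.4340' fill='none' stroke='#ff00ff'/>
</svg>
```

; Generated by LaserGRBL
G21
G90
G0 X45.7174 Y73.7885
M4 S892
G1 X95.2589 Y73.7885 F1023
G1 X95.2589 Y66.3480
G1 X45.7174 Y66.3480
G1 X45.7174 Y73.7885
G0 X60.1543 Y27.5688
M4 S233
G1 X65.9368 Y92.3093 F3547
G1 X119.1124 Y54.9313
G1 X60.1543 Y27.5688
G0 X110.0914 Y63.6915
M4 S576
G1 X78.7932 Y89.4767 F1769
G0 X34.3465 Y109.8565
M4 S576
G1 X32.8228 Y114.6213 F1769
G1 X36.1874 Y118.3232
G1 X41.0757 Y117.2603
G1 X42.5994 Y112.4955
G1 X39.2348 Y108.7936
G1 X34.3465 Y109.8565
G0 X139.3995 Y72.7064
M4 S233
G1 X99.9402 Y132.0205 F3547
G1 X43.9672 Y132.8218
G0 X103.5492 Y40.2712
M4 S892
G1 X90.9866 Y45.8284 F1023
G1 X76.6145 Y52.1373
G1 X60.4327 Y59.1977
G1 X42.4413 Y67.0098
G1 X22.6403 Y75.5734
M5

viewBox `0 0 163.9889 144.0074` with mm width/height → 1 unit = 1 mm. Flip: y_m = 144.0074 − y_svg.

**Shape 1** — `<path>` rectangle, stroke `#ff00ff` → cut (S892, F1023). Machine vertices: (45.7174,73.7885) → (95.2589,73.7885) → (95.2589,66.3480) → (45.7174,66.3480) → (45.7174,73.7885). Closed: final G1 returns to the first vertex.

**Shape 2** — `<polygon>` regular polygon, stroke `#ff0000` → engrave (S233, F3547). Machine vertices: (60.1543,27.5688) → (65.9368,92.3093) → (119.1124,54.9313) → (60.1543,27.5688). Closed: final G1 returns to the first vertex.

**Shape 3** — `<path>` line segment, stroke `#0000ff` → score (S576, F1769). Machine vertices: (110.0914,63.6915) → (78.7932,89.4767). Open path.

**Shape 4** — `<polygon>` regular polygon, stroke `#0000ff` → score (S576, F1769). Machine vertices: (34.3465,109.8565) → (32.8228,114.6213) → (36.1874,118.3232) → (41.0757,117.2603) → (42.5994,112.4955) → (39.2348,108.7936) → (34.3465,109.8565). Closed: final G1 returns to the first vertex.

**Shape 5** — `<path>` open polyline, stroke `#ff0000` → engrave (S233, F3547). Machine vertices: (139.3995,72.7064) → (99.9402,132.0205) → (43.9672,132.8218). Open path.

**Shape 6** — `<path>` quadratic bezier, stroke `#ff00ff` → cut (S892, F1023). Control points (SVG): P0=(103.5492,103.7362), P1=(74.4048,90.7826), P2=(22.6403,68.4340); sampled at t=k/5. Machine vertices: (103.5492,40.2712) → (90.9866,45.8284) → (76.6145,52.1373) → (60.4327,59.1977) → (42.4413,67.0098) → (22.6403,75.5734). Open path.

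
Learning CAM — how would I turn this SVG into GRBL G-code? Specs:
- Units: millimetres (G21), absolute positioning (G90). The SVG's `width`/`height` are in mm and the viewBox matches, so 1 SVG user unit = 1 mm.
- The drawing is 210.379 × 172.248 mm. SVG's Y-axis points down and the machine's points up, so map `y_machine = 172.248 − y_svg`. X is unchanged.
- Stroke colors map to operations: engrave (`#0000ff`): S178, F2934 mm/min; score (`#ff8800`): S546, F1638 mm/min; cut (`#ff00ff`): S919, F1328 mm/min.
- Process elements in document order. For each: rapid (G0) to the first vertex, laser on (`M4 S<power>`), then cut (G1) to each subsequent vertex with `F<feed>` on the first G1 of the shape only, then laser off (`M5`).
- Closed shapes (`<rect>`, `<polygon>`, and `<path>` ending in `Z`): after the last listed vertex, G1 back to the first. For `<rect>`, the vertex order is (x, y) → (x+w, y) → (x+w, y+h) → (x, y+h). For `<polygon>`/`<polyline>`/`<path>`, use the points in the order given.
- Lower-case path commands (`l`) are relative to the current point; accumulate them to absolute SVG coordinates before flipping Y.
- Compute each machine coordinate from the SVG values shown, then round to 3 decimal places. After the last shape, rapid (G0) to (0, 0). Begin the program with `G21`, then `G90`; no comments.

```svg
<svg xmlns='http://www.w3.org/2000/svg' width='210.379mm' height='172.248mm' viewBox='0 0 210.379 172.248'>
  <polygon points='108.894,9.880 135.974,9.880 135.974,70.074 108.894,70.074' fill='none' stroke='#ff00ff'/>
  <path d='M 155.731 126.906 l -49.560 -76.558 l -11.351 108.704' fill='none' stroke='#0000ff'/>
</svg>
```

Since the viewBox matches the mm dimensions, user units are millimetres directly. The only transform is the Y-flip y_m = 172.248 − y_svg.

Shape 1 is a rectangle drawn with `<polygon>`. Its stroke #ff00ff means cut at S919, F1328. After flipping Y the toolpath is (108.894,162.368) → (135.974,162.368) → (135.974,102.174) → (108.894,102.174) → (108.894,162.368), returning to the start.

Shape 2 is a open polyline drawn with `<path>`. Its stroke #0000ff means engrave at S178, F2934. After flipping Y the toolpath is (155.731,45.342) → (106.171,121.900) → (94.820,13.196).

G21
G90
G0 X108.894 Y162.368
M4 S919
G1 X135.974 Y162.368 F1328
G1 X135.974 Y102.174
G1 X108.894 Y102.174
G1 X108.894 Y162.368
M5
G0 X155.731 Y45.342
M4 S178
G1 X106.171 Y121.900 F2934
G1 X94.820 Y13.196
M5
G0 X0.000 Y0.000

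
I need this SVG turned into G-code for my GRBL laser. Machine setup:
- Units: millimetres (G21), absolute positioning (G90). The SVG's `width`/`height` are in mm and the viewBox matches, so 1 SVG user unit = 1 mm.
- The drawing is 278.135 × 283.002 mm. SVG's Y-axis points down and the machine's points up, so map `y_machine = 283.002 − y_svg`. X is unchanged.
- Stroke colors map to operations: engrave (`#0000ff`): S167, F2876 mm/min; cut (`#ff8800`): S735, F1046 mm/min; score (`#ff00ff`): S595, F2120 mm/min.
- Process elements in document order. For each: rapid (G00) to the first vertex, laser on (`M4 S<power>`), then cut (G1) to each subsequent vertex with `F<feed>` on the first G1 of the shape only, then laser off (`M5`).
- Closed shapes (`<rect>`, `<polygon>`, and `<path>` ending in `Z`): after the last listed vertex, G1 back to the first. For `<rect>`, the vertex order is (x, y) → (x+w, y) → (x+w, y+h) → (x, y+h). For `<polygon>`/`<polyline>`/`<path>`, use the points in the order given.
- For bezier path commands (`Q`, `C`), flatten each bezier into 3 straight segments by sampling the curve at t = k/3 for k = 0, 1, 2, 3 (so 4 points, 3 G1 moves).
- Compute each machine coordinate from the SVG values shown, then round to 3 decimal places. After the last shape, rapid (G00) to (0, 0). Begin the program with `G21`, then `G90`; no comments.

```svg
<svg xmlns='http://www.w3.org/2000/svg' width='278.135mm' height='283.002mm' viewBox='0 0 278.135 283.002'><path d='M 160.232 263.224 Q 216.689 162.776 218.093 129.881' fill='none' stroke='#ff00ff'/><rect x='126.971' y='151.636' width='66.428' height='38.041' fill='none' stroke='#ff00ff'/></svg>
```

G21
G90
G00 X160.232 Y19.778
M4 S595
G1 X191.753 Y79.237 F2120
G1 X211.040 Y123.685
G1 X218.093 Y153.121
M5
G00 X126.971 Y131.366
M4 S595
G1 X193.399 Y131.366 F2120
G1 X193.399 Y93.325
G1 X126.971 Y93.325
G1 X126.971 Y131.366
M5
G00 X0.000 Y0.000

1 u = 1 mm; y_m = 283.002 − y.

[1] `<path>` quadratic bezier, #ff00ff→score S595 F2120: (160.232,19.778) → (191.753,79.237) → (211.040,123.685) → (218.093,153.121)

[2] `<rect>` rectangle, #ff00ff→score S595 F2120: (126.971,131.366) → (193.399,131.366) → (193.399,93.325) → (126.971,93.325) → (126.971,131.366) (closed)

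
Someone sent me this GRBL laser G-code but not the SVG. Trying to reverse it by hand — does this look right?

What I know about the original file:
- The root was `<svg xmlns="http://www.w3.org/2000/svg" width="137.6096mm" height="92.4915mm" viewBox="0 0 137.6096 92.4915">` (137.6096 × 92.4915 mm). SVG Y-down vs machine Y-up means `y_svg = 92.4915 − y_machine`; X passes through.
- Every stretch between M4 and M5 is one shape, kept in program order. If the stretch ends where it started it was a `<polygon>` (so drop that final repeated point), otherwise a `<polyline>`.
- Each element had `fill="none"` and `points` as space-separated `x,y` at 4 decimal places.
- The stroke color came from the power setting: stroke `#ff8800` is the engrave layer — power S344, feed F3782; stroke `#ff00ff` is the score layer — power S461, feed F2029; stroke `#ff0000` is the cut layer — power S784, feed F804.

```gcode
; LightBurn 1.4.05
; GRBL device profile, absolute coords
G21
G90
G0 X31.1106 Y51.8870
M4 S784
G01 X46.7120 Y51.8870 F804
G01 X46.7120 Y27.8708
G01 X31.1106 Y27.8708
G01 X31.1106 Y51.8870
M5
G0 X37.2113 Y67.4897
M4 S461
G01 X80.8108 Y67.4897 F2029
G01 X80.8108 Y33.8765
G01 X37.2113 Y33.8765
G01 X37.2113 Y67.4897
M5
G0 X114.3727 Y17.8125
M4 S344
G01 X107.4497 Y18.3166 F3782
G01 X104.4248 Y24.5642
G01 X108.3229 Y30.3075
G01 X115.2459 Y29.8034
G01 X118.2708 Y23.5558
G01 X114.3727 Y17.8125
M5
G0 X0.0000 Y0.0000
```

<svg xmlns="http://www.w3.org/2000/svg" width="137.6096mm" height="92.4915mm" viewBox="0 0 137.6096 92.4915">
  <polygon points="31.1106,40.6045 46.7120,40.6045 46.7120,64.6207 31.1106,64.6207" fill="none" stroke="#ff0000"/>
  <polygon points="37.2113,25.0018 80.8108,25.0018 80.8108,58.6150 37.2113,58.6150" fill="none" stroke="#ff00ff"/>
  <polygon points="114.3727,74.6790 107.4497,74.1749 104.4248,67.9273 108.3229,62.1840 115.2459,62.6881 118.2708,68.9357" fill="none" stroke="#ff8800"/>
</svg>

y_svg = 92.4915 − y_m.

[1] S784→`#ff0000` (cut); closed run; points: 31.1106,40.6045 46.7120,40.6045 46.7120,64.6207 31.1106,64.6207

[2] S461→`#ff00ff` (score); closed run; points: 37.2113,25.0018 80.8108,25.0018 80.8108,58.6150 37.2113,58.6150

[3] S344→`#ff8800` (engrave); closed run; points: 114.3727,74.6790 107.4497,74.1749 104.4248,67.9273 108.3229,62.1840 115.2459,62.6881 118.2708,68.9357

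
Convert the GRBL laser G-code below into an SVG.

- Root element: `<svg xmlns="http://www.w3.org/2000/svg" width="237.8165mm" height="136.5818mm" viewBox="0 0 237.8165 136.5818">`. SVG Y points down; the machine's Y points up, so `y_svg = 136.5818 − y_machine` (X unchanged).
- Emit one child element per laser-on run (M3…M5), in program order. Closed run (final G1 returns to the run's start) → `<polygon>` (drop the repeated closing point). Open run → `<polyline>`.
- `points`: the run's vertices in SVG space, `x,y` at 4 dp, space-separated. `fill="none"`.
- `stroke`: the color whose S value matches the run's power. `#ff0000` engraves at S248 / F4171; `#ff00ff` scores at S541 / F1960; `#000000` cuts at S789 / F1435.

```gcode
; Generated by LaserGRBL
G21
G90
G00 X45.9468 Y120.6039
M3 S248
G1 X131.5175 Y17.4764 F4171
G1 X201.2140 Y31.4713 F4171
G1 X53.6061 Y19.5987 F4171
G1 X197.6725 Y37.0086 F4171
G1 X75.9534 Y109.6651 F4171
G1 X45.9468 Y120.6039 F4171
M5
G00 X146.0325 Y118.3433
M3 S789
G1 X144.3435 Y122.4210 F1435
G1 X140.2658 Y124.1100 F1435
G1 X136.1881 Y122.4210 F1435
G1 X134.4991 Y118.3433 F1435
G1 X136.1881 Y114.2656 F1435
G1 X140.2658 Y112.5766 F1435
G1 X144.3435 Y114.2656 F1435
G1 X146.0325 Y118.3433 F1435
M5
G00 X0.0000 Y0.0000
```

<svg xmlns="http://www.w3.org/2000/svg" width="237.8165mm" height="136.5818mm" viewBox="0 0 237.8165 136.5818">
  <polygon points="45.9468,15.9779 131.5175,119.1054 201.2140,105.1105 53.6061,116.9831 197.6725,99.5732 75.9534,26.9167" fill="none" stroke="#ff0000"/>
  <polygon points="146.0325,18.2385 144.3435,14.1608 140.2658,12.4718 136.1881,14.1608 134.4991,18.2385 136.1881,22.3162 140.2658,24.0052 144.3435,22.3162" fill="none" stroke="#000000"/>
</svg>

y_svg = 136.5818 − y_m.

[1] S248→`#ff0000` (engrave); closed run; points: 45.9468,15.9779 131.5175,119.1054 201.2140,105.1105 53.6061,116.9831 197.6725,99.5732 75.9534,26.9167

[2] S789→`#000000` (cut); closed run; points: 146.0325,18.2385 144.3435,14.1608 140.2658,12.4718 136.1881,14.1608 134.4991,18.2385 136.1881,22.3162 140.2658,24.0052 144.3435,22.3162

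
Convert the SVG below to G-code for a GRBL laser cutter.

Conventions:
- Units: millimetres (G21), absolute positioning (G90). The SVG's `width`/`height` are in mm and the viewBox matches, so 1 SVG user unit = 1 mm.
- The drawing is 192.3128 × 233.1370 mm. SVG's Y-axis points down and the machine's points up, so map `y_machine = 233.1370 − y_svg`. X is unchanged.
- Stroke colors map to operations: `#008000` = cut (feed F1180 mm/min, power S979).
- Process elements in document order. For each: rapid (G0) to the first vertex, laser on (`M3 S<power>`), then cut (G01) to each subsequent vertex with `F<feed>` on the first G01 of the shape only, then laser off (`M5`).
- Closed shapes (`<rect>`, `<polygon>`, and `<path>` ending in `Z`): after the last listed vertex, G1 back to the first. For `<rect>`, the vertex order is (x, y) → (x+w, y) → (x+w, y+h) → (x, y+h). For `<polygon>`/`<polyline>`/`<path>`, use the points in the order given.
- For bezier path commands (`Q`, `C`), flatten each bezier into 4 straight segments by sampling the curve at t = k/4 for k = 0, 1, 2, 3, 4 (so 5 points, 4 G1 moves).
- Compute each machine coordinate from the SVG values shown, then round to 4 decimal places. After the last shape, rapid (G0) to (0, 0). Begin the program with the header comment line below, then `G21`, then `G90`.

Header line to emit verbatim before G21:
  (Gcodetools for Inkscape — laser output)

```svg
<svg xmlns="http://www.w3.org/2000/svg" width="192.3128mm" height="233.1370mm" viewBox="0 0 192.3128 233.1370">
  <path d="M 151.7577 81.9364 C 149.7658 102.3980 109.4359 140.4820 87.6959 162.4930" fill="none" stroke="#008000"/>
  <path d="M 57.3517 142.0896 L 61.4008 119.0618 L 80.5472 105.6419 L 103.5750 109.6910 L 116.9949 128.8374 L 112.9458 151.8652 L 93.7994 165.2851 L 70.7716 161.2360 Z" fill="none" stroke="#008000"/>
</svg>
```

viewBox `0 0 192.3128 233.1370` with mm width/height → 1 unit = 1 mm. Flip: y_m = 233.1370 − y_svg.

**Shape 1** — `<path>` cubic bezier, stroke `#008000` → cut (S979, F1180). Control points (SVG): P0=(151.7577,81.9364), P1=(149.7658,102.3980), P2=(109.4359,140.4820), P3=(87.6959,162.4930); sampled at t=k/4. Machine vertices: (151.7577,151.2006) → (143.9649,133.0767) → (127.1323,111.5033) → (106.5970,89.6394) → (87.6959,70.6440). Open path.

**Shape 2** — `<path>` regular polygon, stroke `#008000` → cut (S979, F1180). Machine vertices: (57.3517,91.0474) → (61.4008,114.0752) → (80.5472,127.4951) → (103.5750,123.4460) → (116.9949,104.2996) → (112.9458,81.2718) → (93.7994,67.8519) → (70.7716,71.9010) → (57.3517,91.0474). Closed: final G1 returns to the first vertex.

(Gcodetools for Inkscape — laser output)
G21
G90
G0 X151.7577 Y151.2006
M3 S979
G01 X143.9649 Y133.0767 F1180
G01 X127.1323 Y111.5033
G01 X106.5970 Y89.6394
G01 X87.6959 Y70.6440
M5
G0 X57.3517 Y91.0474
M3 S979
G01 X61.4008 Y114.0752 F1180
G01 X80.5472 Y127.4951
G01 X103.5750 Y123.4460
G01 X116.9949 Y104.2996
G01 X112.9458 Y81.2718
G01 X93.7994 Y67.8519
G01 X70.7716 Y71.9010
G01 X57.3517 Y91.0474
M5
G0 X0.0000 Y0.0000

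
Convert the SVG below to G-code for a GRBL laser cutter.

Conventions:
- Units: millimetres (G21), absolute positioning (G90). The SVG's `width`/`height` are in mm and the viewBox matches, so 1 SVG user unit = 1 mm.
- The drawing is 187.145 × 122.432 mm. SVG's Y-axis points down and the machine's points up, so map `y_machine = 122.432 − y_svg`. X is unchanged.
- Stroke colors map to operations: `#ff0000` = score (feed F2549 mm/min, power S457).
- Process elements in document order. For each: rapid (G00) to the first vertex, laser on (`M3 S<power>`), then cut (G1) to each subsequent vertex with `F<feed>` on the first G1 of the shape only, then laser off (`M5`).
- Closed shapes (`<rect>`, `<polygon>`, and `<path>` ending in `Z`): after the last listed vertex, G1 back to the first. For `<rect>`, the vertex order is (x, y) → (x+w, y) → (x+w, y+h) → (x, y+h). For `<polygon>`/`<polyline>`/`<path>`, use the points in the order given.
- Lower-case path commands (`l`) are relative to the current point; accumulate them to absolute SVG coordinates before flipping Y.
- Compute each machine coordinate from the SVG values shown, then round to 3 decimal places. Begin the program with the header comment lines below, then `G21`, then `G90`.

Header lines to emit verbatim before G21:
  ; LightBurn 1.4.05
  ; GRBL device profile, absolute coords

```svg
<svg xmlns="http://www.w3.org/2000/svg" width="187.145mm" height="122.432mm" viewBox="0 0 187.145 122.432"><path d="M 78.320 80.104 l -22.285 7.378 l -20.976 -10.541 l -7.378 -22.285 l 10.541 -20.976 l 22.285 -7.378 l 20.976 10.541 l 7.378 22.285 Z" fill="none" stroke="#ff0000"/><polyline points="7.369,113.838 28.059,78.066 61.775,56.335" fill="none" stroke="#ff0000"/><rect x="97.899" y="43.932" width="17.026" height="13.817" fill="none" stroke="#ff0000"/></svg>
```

viewBox `0 0 187.145 122.432` with mm width/height → 1 unit = 1 mm. Flip: y_m = 122.432 − y_svg.

**Shape 1** — `<path>` regular polygon, stroke `#ff0000` → score (S457, F2549). Machine vertices: (78.320,42.328) → (56.035,34.950) → (35.059,45.491) → (27.681,67.776) → (38.222,88.752) → (60.507,96.130) → (81.483,85.589) → (88.861,63.304) → (78.320,42.328). Closed: final G1 returns to the first vertex.

**Shape 2** — `<polyline>` open polyline, stroke `#ff0000` → score (S457, F2549). Machine vertices: (7.369,8.594) → (28.059,44.366) → (61.775,66.097). Open path.

**Shape 3** — `<rect>` rectangle, stroke `#ff0000` → score (S457, F2549). Machine vertices: (97.899,78.500) → (114.925,78.500) → (114.925,64.683) → (97.899,64.683) → (97.899,78.500). Closed: final G1 returns to the first vertex.

; LightBurn 1.4.05
; GRBL device profile, absolute coords
G21
G90
G00 X78.320 Y42.328
M3 S457
G1 X56.035 Y34.950 F2549
G1 X35.059 Y45.491
G1 X27.681 Y67.776
G1 X38.222 Y88.752
G1 X60.507 Y96.130
G1 X81.483 Y85.589
G1 X88.861 Y63.304
G1 X78.320 Y42.328
M5
G00 X7.369 Y8.594
M3 S457
G1 X28.059 Y44.366 F2549
G1 X61.775 Y66.097
M5
G00 X97.899 Y78.500
M3 S457
G1 X114.925 Y78.500 F2549
G1 X114.925 Y64.683
G1 X97.899 Y64.683
G1 X97.899 Y78.500
M5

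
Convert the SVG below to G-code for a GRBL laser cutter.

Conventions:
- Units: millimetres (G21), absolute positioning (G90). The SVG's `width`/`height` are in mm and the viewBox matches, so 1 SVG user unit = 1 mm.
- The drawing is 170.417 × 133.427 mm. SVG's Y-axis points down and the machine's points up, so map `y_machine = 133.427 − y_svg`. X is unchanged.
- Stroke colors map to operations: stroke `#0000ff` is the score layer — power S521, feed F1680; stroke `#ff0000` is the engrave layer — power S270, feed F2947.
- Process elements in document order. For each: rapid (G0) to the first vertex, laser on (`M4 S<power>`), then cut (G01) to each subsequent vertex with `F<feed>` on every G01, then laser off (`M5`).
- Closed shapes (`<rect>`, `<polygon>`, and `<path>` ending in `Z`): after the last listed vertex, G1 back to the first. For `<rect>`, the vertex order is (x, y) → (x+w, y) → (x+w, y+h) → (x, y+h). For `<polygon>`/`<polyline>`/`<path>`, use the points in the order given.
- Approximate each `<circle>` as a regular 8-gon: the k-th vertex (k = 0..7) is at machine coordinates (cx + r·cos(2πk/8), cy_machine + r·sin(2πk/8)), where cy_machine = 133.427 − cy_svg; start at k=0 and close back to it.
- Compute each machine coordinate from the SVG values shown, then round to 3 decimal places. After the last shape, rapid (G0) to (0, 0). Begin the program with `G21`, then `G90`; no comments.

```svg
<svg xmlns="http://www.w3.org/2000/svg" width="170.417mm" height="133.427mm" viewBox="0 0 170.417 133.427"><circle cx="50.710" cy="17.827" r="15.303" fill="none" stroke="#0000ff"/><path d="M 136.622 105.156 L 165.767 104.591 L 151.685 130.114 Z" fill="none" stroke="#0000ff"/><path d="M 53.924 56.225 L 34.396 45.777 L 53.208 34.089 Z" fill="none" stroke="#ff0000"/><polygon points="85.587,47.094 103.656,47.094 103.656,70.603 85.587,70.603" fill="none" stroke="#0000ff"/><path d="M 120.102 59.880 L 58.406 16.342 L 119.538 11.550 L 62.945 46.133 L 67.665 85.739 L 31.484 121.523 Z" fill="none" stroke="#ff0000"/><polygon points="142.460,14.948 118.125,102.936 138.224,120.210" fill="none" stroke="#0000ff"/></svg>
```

G21
G90
G0 X66.013 Y115.600
M4 S521
G01 X61.531 Y126.421 F1680
G01 X50.710 Y130.903 F1680
G01 X39.889 Y126.421 F1680
G01 X35.407 Y115.600 F1680
G01 X39.889 Y104.779 F1680
G01 X50.710 Y100.297 F1680
G01 X61.531 Y104.779 F1680
G01 X66.013 Y115.600 F1680
M5
G0 X136.622 Y28.271
M4 S521
G01 X165.767 Y28.836 F1680
G01 X151.685 Y3.313 F1680
G01 X136.622 Y28.271 F1680
M5
G0 X53.924 Y77.202
M4 S270
G01 X34.396 Y87.650 F2947
G01 X53.208 Y99.338 F2947
G01 X53.924 Y77.202 F2947
M5
G0 X85.587 Y86.333
M4 S521
G01 X103.656 Y86.333 F1680
G01 X103.656 Y62.824 F1680
G01 X85.587 Y62.824 F1680
G01 X85.587 Y86.333 F1680
M5
G0 X120.102 Y73.547
M4 S270
G01 X58.406 Y117.085 F2947
G01 X119.538 Y121.877 F2947
G01 X62.945 Y87.294 F2947
G01 X67.665 Y47.688 F2947
G01 X31.484 Y11.904 F2947
G01 X120.102 Y73.547 F2947
M5
G0 X142.460 Y118.479
M4 S521
G01 X118.125 Y30.491 F1680
G01 X138.224 Y13.217 F1680
G01 X142.460 Y118.479 F1680
M5
G0 X0.000 Y0.000

viewBox `0 0 170.417 133.427` with mm width/height → 1 unit = 1 mm. Flip: y_m = 133.427 − y_svg.

**Shape 1** — `<circle>` circle, stroke `#0000ff` → score (S521, F1680). Machine vertices: (66.013,115.600) → (61.531,126.421) → (50.710,130.903) → (39.889,126.421) → (35.407,115.600) → (39.889,104.779) → (50.710,100.297) → (61.531,104.779) → (66.013,115.600). Closed: final G1 returns to the first vertex.

**Shape 2** — `<path>` regular polygon, stroke `#0000ff` → score (S521, F1680). Machine vertices: (136.622,28.271) → (165.767,28.836) → (151.685,3.313) → (136.622,28.271). Closed: final G1 returns to the first vertex.

**Shape 3** — `<path>` regular polygon, stroke `#ff0000` → engrave (S270, F2947). Machine vertices: (53.924,77.202) → (34.396,87.650) → (53.208,99.338) → (53.924,77.202). Closed: final G1 returns to the first vertex.

**Shape 4** — `<polygon>` rectangle, stroke `#0000ff` → score (S521, F1680). Machine vertices: (85.587,86.333) → (103.656,86.333) → (103.656,62.824) → (85.587,62.824) → (85.587,86.333). Closed: final G1 returns to the first vertex.

**Shape 5** — `<path>` closed polygon, stroke `#ff0000` → engrave (S270, F2947). Machine vertices: (120.102,73.547) → (58.406,117.085) → (119.538,121.877) → (62.945,87.294) → (67.665,47.688) → (31.484,11.904) → (120.102,73.547). Closed: final G1 returns to the first vertex.

**Shape 6** — `<polygon>` closed polygon, stroke `#0000ff` → score (S521, F1680). Machine vertices: (142.460,118.479) → (118.125,30.491) → (138.224,13.217) → (142.460,118.479). Closed: final G1 returns to the first vertex.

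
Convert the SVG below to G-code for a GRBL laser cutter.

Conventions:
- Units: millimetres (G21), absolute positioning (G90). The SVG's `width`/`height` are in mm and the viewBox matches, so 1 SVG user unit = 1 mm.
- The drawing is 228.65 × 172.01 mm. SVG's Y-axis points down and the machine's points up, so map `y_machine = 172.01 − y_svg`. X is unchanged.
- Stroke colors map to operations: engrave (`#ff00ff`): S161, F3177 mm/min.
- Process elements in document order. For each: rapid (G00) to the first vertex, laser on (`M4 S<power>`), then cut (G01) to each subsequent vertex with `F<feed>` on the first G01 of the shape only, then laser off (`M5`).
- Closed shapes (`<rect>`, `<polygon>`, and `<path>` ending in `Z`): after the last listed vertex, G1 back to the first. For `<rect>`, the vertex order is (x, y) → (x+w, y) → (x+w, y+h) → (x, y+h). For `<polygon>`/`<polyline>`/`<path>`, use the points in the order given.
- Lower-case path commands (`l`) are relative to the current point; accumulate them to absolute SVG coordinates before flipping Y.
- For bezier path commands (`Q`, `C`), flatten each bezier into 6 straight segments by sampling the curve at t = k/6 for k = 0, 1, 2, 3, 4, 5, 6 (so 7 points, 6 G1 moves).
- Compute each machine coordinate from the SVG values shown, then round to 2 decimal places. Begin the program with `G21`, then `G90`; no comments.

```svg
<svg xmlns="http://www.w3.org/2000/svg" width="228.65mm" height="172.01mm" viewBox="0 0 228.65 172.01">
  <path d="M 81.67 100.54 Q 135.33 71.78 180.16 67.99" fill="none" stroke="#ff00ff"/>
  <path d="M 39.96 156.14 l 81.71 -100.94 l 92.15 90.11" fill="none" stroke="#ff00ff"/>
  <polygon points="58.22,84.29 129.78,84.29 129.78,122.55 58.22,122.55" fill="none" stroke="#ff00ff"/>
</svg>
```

Since the viewBox matches the mm dimensions, user units are millimetres directly. The only transform is the Y-flip y_m = 172.01 − y_svg.

Shape 1 is a quadratic bezier drawn with `<path>`. Its stroke #ff00ff means engrave at S161, F3177. After flipping Y the toolpath is (81.67,71.47) → (99.31,80.36) → (116.46,87.87) → (133.12,93.99) → (149.29,98.72) → (164.97,102.06) → (180.16,104.02).

Shape 2 is a open polyline drawn with `<path>`. Its stroke #ff00ff means engrave at S161, F3177. After flipping Y the toolpath is (39.96,15.87) → (121.67,116.81) → (213.82,26.70).

Shape 3 is a rectangle drawn with `<polygon>`. Its stroke #ff00ff means engrave at S161, F3177. After flipping Y the toolpath is (58.22,87.72) → (129.78,87.72) → (129.78,49.46) → (58.22,49.46) → (58.22,87.72), returning to the start.

G21
G90
G00 X81.67 Y71.47
M4 S161
G01 X99.31 Y80.36 F3177
G01 X116.46 Y87.87
G01 X133.12 Y93.99
G01 X149.29 Y98.72
G01 X164.97 Y102.06
G01 X180.16 Y104.02
M5
G00 X39.96 Y15.87
M4 S161
G01 X121.67 Y116.81 F3177
G01 X213.82 Y26.70
M5
G00 X58.22 Y87.72
M4 S161
G01 X129.78 Y87.72 F3177
G01 X129.78 Y49.46
G01 X58.22 Y49.46
G01 X58.22 Y87.72
M5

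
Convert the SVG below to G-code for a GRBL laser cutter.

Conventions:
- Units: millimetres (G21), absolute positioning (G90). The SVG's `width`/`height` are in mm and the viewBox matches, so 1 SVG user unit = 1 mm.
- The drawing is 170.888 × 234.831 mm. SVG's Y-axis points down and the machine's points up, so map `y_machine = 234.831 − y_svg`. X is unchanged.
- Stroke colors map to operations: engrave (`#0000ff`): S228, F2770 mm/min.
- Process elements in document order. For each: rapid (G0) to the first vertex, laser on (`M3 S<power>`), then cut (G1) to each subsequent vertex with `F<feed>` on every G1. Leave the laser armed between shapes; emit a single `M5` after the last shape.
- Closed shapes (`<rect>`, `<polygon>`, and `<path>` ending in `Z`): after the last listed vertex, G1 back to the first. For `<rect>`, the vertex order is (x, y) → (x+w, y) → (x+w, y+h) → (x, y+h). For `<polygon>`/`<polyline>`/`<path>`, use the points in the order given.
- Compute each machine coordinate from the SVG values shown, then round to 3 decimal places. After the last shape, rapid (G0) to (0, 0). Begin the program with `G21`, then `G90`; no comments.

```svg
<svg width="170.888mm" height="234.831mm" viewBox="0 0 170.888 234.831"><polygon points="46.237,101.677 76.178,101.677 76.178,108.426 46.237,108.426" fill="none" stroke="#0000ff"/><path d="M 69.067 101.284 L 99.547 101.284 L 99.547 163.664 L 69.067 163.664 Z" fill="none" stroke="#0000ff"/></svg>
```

1 u = 1 mm; y_m = 234.831 − y.

[1] `<polygon>` rectangle, #0000ff→engrave S228 F2770: (46.237,133.154) → (76.178,133.154) → (76.178,126.405) → (46.237,126.405) → (46.237,133.154) (closed)

[2] `<path>` rectangle, #0000ff→engrave S228 F2770: (69.067,133.547) → (99.547,133.547) → (99.547,71.167) → (69.067,71.167) → (69.067,133.547) (closed)

G21
G90
G0 X46.237 Y133.154
M3 S228
G1 X76.178 Y133.154 F2770
G1 X76.178 Y126.405 F2770
G1 X46.237 Y126.405 F2770
G1 X46.237 Y133.154 F2770
G0 X69.067 Y133.547
M3 S228
G1 X99.547 Y133.547 F2770
G1 X99.547 Y71.167 F2770
G1 X69.067 Y71.167 F2770
G1 X69.067 Y133.547 F2770
M5
G0 X0.000 Y0.000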